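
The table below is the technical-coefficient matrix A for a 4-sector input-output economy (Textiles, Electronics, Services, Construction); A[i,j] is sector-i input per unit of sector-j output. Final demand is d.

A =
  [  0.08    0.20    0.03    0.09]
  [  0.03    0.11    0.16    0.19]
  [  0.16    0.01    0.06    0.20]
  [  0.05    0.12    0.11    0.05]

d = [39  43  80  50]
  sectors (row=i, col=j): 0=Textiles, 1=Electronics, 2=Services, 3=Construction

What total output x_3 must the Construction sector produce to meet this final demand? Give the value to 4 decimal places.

Form M = I − A:
  [  0.92   -0.20   -0.03   -0.09]
  [ -0.03    0.89   -0.16   -0.19]
  [ -0.16   -0.01    0.94   -0.20]
  [ -0.05   -0.12   -0.11    0.95]
Leontief inverse L = M⁻¹:
  [  1.1243    0.2787    0.1049    0.1843]
  [  0.0967    1.1881    0.2401    0.2973]
  [  0.2128    0.0975    1.1194    0.2753]
  [  0.0960    0.1760    0.1655    1.1318]
Total output x = L · d:
  x_0 = 1.1243·39 + 0.2787·43 + 0.1049·80 + 0.1843·50 = 73.4389
  x_1 = 0.0967·39 + 1.1881·43 + 0.2401·80 + 0.2973·50 = 88.9333
  x_2 = 0.2128·39 + 0.0975·43 + 1.1194·80 + 0.2753·50 = 115.8167
  x_3 = 0.0960·39 + 0.1760·43 + 0.1655·80 + 1.1318·50 = 81.1408

81.1408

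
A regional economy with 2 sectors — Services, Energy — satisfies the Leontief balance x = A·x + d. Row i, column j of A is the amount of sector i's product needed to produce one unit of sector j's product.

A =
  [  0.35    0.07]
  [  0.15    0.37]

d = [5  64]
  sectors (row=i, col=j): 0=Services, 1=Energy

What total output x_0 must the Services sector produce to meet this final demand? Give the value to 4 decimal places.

19.1228

Form M = I − A:
  [  0.65   -0.07]
  [ -0.15    0.63]
Leontief inverse L = M⁻¹:
  [  1.5789    0.1754]
  [  0.3759    1.6291]
Total output x = L · d:
  x_0 = 1.5789·5 + 0.1754·64 = 19.1228
  x_1 = 0.3759·5 + 1.6291·64 = 106.1404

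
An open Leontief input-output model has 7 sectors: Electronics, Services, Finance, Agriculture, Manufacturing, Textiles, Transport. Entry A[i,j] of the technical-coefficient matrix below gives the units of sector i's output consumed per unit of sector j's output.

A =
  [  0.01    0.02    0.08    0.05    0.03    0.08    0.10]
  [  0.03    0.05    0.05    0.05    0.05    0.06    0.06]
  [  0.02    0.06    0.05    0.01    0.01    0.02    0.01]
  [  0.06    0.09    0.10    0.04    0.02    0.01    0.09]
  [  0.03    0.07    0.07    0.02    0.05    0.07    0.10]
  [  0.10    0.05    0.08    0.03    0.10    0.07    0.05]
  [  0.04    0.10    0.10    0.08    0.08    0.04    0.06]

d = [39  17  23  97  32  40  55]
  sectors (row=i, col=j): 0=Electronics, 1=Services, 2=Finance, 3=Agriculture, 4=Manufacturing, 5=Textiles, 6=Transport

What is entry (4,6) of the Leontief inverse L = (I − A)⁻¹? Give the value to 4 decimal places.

Form M = I − A:
  [  0.99   -0.02   -0.08   -0.05   -0.03   -0.08   -0.10]
  [ -0.03    0.95   -0.05   -0.05   -0.05   -0.06   -0.06]
  [ -0.02   -0.06    0.95   -0.01   -0.01   -0.02   -0.01]
  [ -0.06   -0.09   -0.10    0.96   -0.02   -0.01   -0.09]
  [ -0.03   -0.07   -0.07   -0.02    0.95   -0.07   -0.10]
  [ -0.10   -0.05   -0.08   -0.03   -0.10    0.93   -0.05]
  [ -0.04   -0.10   -0.10   -0.08   -0.08   -0.04    0.94]
Leontief inverse L = M⁻¹:
  [  1.0371    0.0612    0.1261    0.0744    0.0615    0.1071    0.1349]
  [  0.0544    1.0871    0.0928    0.0728    0.0788    0.0877    0.0962]
  [  0.0302    0.0761    1.0685    0.0203    0.0223    0.0335    0.0255]
  [  0.0822    0.1312    0.1465    1.0672    0.0484    0.0393    0.1281]
  [  0.0577    0.1134    0.1193    0.0477    1.0853    0.1031    0.1402]
  [  0.1297    0.0961    0.1365    0.0592    0.1373    1.1109    0.1007]
  [  0.0706    0.1513    0.1573    0.1105    0.1157    0.0768    1.1096]
Total output x = L · d:
  x_0 = 1.0371·39 + 0.0612·17 + 0.1261·23 + 0.0744·97 + 0.0615·32 + 0.1071·40 + 0.1349·55 = 65.2825
  x_1 = 0.0544·39 + 1.0871·17 + 0.0928·23 + 0.0728·97 + 0.0788·32 + 0.0877·40 + 0.0962·55 = 41.1121
  x_2 = 0.0302·39 + 0.0761·17 + 1.0685·23 + 0.0203·97 + 0.0223·32 + 0.0335·40 + 0.0255·55 = 32.4756
  x_3 = 0.0822·39 + 0.1312·17 + 0.1465·23 + 1.0672·97 + 0.0484·32 + 0.0393·40 + 0.1281·55 = 122.4977
  x_4 = 0.0577·39 + 0.1134·17 + 0.1193·23 + 0.0477·97 + 1.0853·32 + 0.1031·40 + 0.1402·55 = 58.1068
  x_5 = 0.1297·39 + 0.0961·17 + 0.1365·23 + 0.0592·97 + 0.1373·32 + 1.1109·40 + 0.1007·55 = 69.9362
  x_6 = 0.0706·39 + 0.1513·17 + 0.1573·23 + 0.1105·97 + 0.1157·32 + 0.0768·40 + 1.1096·55 = 87.4637

L[4,6] = 0.1402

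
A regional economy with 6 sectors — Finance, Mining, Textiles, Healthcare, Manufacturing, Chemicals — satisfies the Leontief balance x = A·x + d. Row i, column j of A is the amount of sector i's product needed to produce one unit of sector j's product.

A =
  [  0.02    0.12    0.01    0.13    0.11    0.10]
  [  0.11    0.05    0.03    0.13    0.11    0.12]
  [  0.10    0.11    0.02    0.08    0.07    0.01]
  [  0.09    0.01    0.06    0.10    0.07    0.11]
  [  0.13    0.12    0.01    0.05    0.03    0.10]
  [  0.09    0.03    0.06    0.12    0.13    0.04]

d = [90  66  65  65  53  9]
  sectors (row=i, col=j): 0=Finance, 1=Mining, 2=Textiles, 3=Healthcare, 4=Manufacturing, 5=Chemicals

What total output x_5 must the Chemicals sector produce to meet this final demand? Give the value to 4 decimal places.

Form M = I − A:
  [  0.98   -0.12   -0.01   -0.13   -0.11   -0.10]
  [ -0.11    0.95   -0.03   -0.13   -0.11   -0.12]
  [ -0.10   -0.11    0.98   -0.08   -0.07   -0.01]
  [ -0.09   -0.01   -0.06    0.90   -0.07   -0.11]
  [ -0.13   -0.12   -0.01   -0.05    0.97   -0.10]
  [ -0.09   -0.03   -0.06   -0.12   -0.13    0.96]
Leontief inverse L = M⁻¹:
  [  1.1073    0.1770    0.0436    0.2244    0.1896    0.1834]
  [  0.1996    1.1197    0.0656    0.2354    0.1994    0.2092]
  [  0.1645    0.1628    1.0431    0.1582    0.1346    0.0805]
  [  0.1600    0.0663    0.0883    1.1829    0.1410    0.1761]
  [  0.2003    0.1770    0.0383    0.1430    1.1103    0.1754]
  [  0.1674    0.0940    0.0876    0.2055    0.2004    1.1162]
Total output x = L · d:
  x_0 = 1.1073·90 + 0.1770·66 + 0.0436·65 + 0.2244·65 + 0.1896·53 + 0.1834·9 = 140.4593
  x_1 = 0.1996·90 + 1.1197·66 + 0.0656·65 + 0.2354·65 + 0.1994·53 + 0.2092·9 = 123.8786
  x_2 = 0.1645·90 + 0.1628·66 + 1.0431·65 + 0.1582·65 + 0.1346·53 + 0.0805·9 = 111.4832
  x_3 = 0.1600·90 + 0.0663·66 + 0.0883·65 + 1.1829·65 + 0.1410·53 + 0.1761·9 = 110.4583
  x_4 = 0.2003·90 + 0.1770·66 + 0.0383·65 + 0.1430·65 + 1.1103·53 + 0.1754·9 = 101.9196
  x_5 = 0.1674·90 + 0.0940·66 + 0.0876·65 + 0.2055·65 + 0.2004·53 + 1.1162·9 = 60.9909

60.9909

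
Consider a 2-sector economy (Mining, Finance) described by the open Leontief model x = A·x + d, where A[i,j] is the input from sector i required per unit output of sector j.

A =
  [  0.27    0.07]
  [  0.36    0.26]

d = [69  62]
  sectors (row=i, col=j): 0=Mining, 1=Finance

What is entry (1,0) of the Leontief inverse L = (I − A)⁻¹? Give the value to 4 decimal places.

Form M = I − A:
  [  0.73   -0.07]
  [ -0.36    0.74]
Leontief inverse L = M⁻¹:
  [  1.4369    0.1359]
  [  0.6990    1.4175]
Total output x = L · d:
  x_0 = 1.4369·69 + 0.1359·62 = 107.5728
  x_1 = 0.6990·69 + 1.4175·62 = 136.1165

L[1,0] = 0.6990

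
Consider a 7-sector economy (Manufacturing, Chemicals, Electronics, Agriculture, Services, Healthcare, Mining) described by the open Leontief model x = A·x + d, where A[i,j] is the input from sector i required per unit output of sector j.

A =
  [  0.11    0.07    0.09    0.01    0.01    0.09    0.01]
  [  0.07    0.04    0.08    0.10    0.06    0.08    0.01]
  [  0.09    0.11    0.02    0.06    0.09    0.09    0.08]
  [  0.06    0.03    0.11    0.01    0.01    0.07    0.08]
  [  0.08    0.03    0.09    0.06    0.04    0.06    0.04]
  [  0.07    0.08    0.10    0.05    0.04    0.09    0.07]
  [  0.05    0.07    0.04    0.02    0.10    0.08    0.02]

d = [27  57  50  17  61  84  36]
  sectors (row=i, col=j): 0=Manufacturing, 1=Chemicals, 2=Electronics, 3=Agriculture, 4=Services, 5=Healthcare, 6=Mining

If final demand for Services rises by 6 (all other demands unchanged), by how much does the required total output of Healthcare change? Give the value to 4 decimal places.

Form M = I − A:
  [  0.89   -0.07   -0.09   -0.01   -0.01   -0.09   -0.01]
  [ -0.07    0.96   -0.08   -0.10   -0.06   -0.08   -0.01]
  [ -0.09   -0.11    0.98   -0.06   -0.09   -0.09   -0.08]
  [ -0.06   -0.03   -0.11    0.99   -0.01   -0.07   -0.08]
  [ -0.08   -0.03   -0.09   -0.06    0.96   -0.06   -0.04]
  [ -0.07   -0.08   -0.10   -0.05   -0.04    0.91   -0.07]
  [ -0.05   -0.07   -0.04   -0.02   -0.10   -0.08    0.98]
Leontief inverse L = M⁻¹:
  [  1.1685    0.1198    0.1430    0.0437    0.0440    0.1501    0.0409]
  [  0.1317    1.0902    0.1416    0.1341    0.0953    0.1438    0.0491]
  [  0.1628    0.1673    1.0949    0.1039    0.1352    0.1664    0.1186]
  [  0.1125    0.0786    0.1553    1.0401    0.0483    0.1263    0.1105]
  [  0.1368    0.0780    0.1430    0.0906    1.0749    0.1188    0.0736]
  [  0.1395    0.1398    0.1658    0.0918    0.0867    1.1639    0.1106]
  [  0.1033    0.1118    0.0934    0.0540    0.1323    0.1344    1.0496]
Total output x = L · d:
  x_0 = 1.1685·27 + 0.1198·57 + 0.1430·50 + 0.0437·17 + 0.0440·61 + 0.1501·84 + 0.0409·36 = 63.0394
  x_1 = 0.1317·27 + 1.0902·57 + 0.1416·50 + 0.1341·17 + 0.0953·61 + 0.1438·84 + 0.0491·36 = 94.7172
  x_2 = 0.1628·27 + 0.1673·57 + 1.0949·50 + 0.1039·17 + 0.1352·61 + 0.1664·84 + 0.1186·36 = 96.9420
  x_3 = 0.1125·27 + 0.0786·57 + 0.1553·50 + 1.0401·17 + 0.0483·61 + 0.1263·84 + 0.1105·36 = 50.4982
  x_4 = 0.1368·27 + 0.0780·57 + 0.1430·50 + 0.0906·17 + 1.0749·61 + 0.1188·84 + 0.0736·36 = 95.0339
  x_5 = 0.1395·27 + 0.1398·57 + 0.1658·50 + 0.0918·17 + 0.0867·61 + 1.1639·84 + 0.1106·36 = 128.6194
  x_6 = 0.1033·27 + 0.1118·57 + 0.0934·50 + 0.0540·17 + 0.1323·61 + 0.1344·84 + 1.0496·36 = 71.9008
Δx_5 = L[5,4] · Δd_4 = 0.0867 · 6 = 0.5202

0.5202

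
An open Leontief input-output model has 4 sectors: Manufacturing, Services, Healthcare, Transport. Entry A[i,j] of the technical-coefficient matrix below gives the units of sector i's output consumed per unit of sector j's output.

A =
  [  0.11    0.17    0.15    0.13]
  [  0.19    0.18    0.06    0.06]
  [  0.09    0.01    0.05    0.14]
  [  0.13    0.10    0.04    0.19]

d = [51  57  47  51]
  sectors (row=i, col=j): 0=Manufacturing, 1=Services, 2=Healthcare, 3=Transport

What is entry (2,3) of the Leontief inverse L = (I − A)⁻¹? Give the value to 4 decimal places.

L[2,3] = 0.2194

Form M = I − A:
  [  0.89   -0.17   -0.15   -0.13]
  [ -0.19    0.82   -0.06   -0.06]
  [ -0.09   -0.01    0.95   -0.14]
  [ -0.13   -0.10   -0.04    0.81]
Leontief inverse L = M⁻¹:
  [  1.2472    0.2932    0.2264    0.2610]
  [  0.3186    1.3083    0.1402    0.1723]
  [  0.1580    0.0728    1.0914    0.2194]
  [  0.2473    0.2122    0.1075    1.3086]
Total output x = L · d:
  x_0 = 1.2472·51 + 0.2932·57 + 0.2264·47 + 0.2610·51 = 104.2719
  x_1 = 0.3186·51 + 1.3083·57 + 0.1402·47 + 0.1723·51 = 106.1987
  x_2 = 0.1580·51 + 0.0728·57 + 1.0914·47 + 0.2194·51 = 74.6906
  x_3 = 0.2473·51 + 0.2122·57 + 0.1075·47 + 1.3086·51 = 96.4973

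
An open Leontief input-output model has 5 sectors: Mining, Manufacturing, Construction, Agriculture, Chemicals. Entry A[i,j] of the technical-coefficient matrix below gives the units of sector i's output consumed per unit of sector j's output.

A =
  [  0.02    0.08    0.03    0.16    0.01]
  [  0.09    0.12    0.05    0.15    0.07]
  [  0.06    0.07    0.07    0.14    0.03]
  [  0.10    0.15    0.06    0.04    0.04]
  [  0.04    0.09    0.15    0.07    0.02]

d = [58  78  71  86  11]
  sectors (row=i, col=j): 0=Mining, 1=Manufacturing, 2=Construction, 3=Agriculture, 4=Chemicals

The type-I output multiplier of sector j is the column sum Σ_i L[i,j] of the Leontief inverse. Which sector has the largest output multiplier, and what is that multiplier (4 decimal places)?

Form M = I − A:
  [  0.98   -0.08   -0.03   -0.16   -0.01]
  [ -0.09    0.88   -0.05   -0.15   -0.07]
  [ -0.06   -0.07    0.93   -0.14   -0.03]
  [ -0.10   -0.15   -0.06    0.96   -0.04]
  [ -0.04   -0.09   -0.15   -0.07    0.98]
Leontief inverse L = M⁻¹:
  [  1.0596    0.1400    0.0603    0.2095    0.0312]
  [  0.1452    1.2079    0.1010    0.2350    0.1004]
  [  0.1035    0.1378    1.1078    0.2042    0.0531]
  [  0.1430    0.2183    0.0991    1.1189    0.0658]
  [  0.0826    0.1533    0.1884    0.1413    1.0437]
Total output x = L · d:
  x_0 = 1.0596·58 + 0.1400·78 + 0.0603·71 + 0.2095·86 + 0.0312·11 = 95.0232
  x_1 = 0.1452·58 + 1.2079·78 + 0.1010·71 + 0.2350·86 + 0.1004·11 = 131.1232
  x_2 = 0.1035·58 + 0.1378·78 + 1.1078·71 + 0.2042·86 + 0.0531·11 = 113.5437
  x_3 = 0.1430·58 + 0.2183·78 + 0.0991·71 + 1.1189·86 + 0.0658·11 = 129.3061
  x_4 = 0.0826·58 + 0.1533·78 + 0.1884·71 + 0.1413·86 + 1.0437·11 = 53.7602
Output multipliers (column sums of L):
  Mining: 1.5339
  Manufacturing: 1.8574
  Construction: 1.5565
  Agriculture: 1.9089
  Chemicals: 1.2943

Agriculture (1.9089)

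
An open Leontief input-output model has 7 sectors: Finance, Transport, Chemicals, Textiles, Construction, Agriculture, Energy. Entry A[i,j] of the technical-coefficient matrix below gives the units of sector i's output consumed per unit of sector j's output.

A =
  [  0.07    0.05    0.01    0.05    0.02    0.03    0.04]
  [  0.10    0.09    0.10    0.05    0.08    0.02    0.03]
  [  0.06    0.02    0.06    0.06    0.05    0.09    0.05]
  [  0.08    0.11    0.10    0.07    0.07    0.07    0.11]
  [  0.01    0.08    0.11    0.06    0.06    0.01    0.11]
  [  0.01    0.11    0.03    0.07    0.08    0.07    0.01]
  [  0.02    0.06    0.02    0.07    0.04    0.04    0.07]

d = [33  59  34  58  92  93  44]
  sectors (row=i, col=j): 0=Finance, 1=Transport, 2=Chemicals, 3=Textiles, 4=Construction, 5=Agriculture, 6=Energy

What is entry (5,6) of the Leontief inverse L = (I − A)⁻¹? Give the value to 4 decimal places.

Form M = I − A:
  [  0.93   -0.05   -0.01   -0.05   -0.02   -0.03   -0.04]
  [ -0.10    0.91   -0.10   -0.05   -0.08   -0.02   -0.03]
  [ -0.06   -0.02    0.94   -0.06   -0.05   -0.09   -0.05]
  [ -0.08   -0.11   -0.10    0.93   -0.07   -0.07   -0.11]
  [ -0.01   -0.08   -0.11   -0.06    0.94   -0.01   -0.11]
  [ -0.01   -0.11   -0.03   -0.07   -0.08    0.93   -0.01]
  [ -0.02   -0.06   -0.02   -0.07   -0.04   -0.04    0.93]
Leontief inverse L = M⁻¹:
  [  1.0959    0.0849    0.0373    0.0776    0.0454    0.0500    0.0670]
  [  0.1448    1.1447    0.1516    0.0972    0.1239    0.0560    0.0781]
  [  0.0913    0.0699    1.0992    0.1012    0.0882    0.1232    0.0890]
  [  0.1343    0.1849    0.1642    1.1331    0.1290    0.1182    0.1711]
  [  0.0495    0.1322    0.1599    0.1067    1.1033    0.0466    0.1586]
  [  0.0468    0.1650    0.0805    0.1112    0.1234    1.1000    0.0512]
  [  0.0491    0.1039    0.0569    0.1048    0.0733    0.0656    1.1056]
Total output x = L · d:
  x_0 = 1.0959·33 + 0.0849·59 + 0.0373·34 + 0.0776·58 + 0.0454·92 + 0.0500·93 + 0.0670·44 = 58.7172
  x_1 = 0.1448·33 + 1.1447·59 + 0.1516·34 + 0.0972·58 + 0.1239·92 + 0.0560·93 + 0.0781·44 = 103.1497
  x_2 = 0.0913·33 + 0.0699·59 + 1.0992·34 + 0.1012·58 + 0.0882·92 + 0.1232·93 + 0.0890·44 = 73.8707
  x_3 = 0.1343·33 + 0.1849·59 + 0.1642·34 + 1.1331·58 + 0.1290·92 + 0.1182·93 + 0.1711·44 = 117.0390
  x_4 = 0.0495·33 + 0.1322·59 + 0.1599·34 + 0.1067·58 + 1.1033·92 + 0.0466·93 + 0.1586·44 = 133.8815
  x_5 = 0.0468·33 + 0.1650·59 + 0.0805·34 + 0.1112·58 + 0.1234·92 + 1.1000·93 + 0.0512·44 = 136.3715
  x_6 = 0.0491·33 + 0.1039·59 + 0.0569·34 + 0.1048·58 + 0.0733·92 + 0.0656·93 + 1.1056·44 = 77.2512

L[5,6] = 0.0512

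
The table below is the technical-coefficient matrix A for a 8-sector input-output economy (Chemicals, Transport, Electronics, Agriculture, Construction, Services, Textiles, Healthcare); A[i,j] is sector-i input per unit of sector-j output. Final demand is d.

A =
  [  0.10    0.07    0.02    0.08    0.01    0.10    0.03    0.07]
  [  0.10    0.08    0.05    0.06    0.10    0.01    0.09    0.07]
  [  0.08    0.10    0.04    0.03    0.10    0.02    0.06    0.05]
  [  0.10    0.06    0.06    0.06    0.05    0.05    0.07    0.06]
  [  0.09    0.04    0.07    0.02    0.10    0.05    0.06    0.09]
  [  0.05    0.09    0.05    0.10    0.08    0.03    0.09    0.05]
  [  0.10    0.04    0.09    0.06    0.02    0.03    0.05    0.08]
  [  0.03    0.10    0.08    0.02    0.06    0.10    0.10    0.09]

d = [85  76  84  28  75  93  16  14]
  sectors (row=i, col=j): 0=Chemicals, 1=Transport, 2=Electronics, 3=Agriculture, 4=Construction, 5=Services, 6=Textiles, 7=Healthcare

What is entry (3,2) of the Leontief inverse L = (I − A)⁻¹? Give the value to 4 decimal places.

L[3,2] = 0.1189

Form M = I − A:
  [  0.90   -0.07   -0.02   -0.08   -0.01   -0.10   -0.03   -0.07]
  [ -0.10    0.92   -0.05   -0.06   -0.10   -0.01   -0.09   -0.07]
  [ -0.08   -0.10    0.96   -0.03   -0.10   -0.02   -0.06   -0.05]
  [ -0.10   -0.06   -0.06    0.94   -0.05   -0.05   -0.07   -0.06]
  [ -0.09   -0.04   -0.07   -0.02    0.90   -0.05   -0.06   -0.09]
  [ -0.05   -0.09   -0.05   -0.10   -0.08    0.97   -0.09   -0.05]
  [ -0.10   -0.04   -0.09   -0.06   -0.02   -0.03    0.95   -0.08]
  [ -0.03   -0.10   -0.08   -0.02   -0.06   -0.10   -0.10    0.91]
Leontief inverse L = M⁻¹:
  [  1.1805    0.1445    0.0749    0.1392    0.0703    0.1530    0.0996    0.1393]
  [  0.1973    1.1608    0.1166    0.1196    0.1710    0.0707    0.1661    0.1542]
  [  0.1639    0.1699    1.0967    0.0815    0.1643    0.0705    0.1265    0.1226]
  [  0.1871    0.1359    0.1189    1.1176    0.1139    0.1048    0.1399    0.1344]
  [  0.1763    0.1180    0.1317    0.0751    1.1687    0.1076    0.1323    0.1680]
  [  0.1445    0.1678    0.1154    0.1586    0.1506    1.0844    0.1653    0.1298]
  [  0.1788    0.1124    0.1434    0.1117    0.0785    0.0821    1.1145    0.1479]
  [  0.1263    0.1888    0.1514    0.0841    0.1403    0.1566    0.1851    1.1758]
Total output x = L · d:
  x_0 = 1.1805·85 + 0.1445·76 + 0.0749·84 + 0.1392·28 + 0.0703·75 + 0.1530·93 + 0.0996·16 + 0.1393·14 = 144.5592
  x_1 = 0.1973·85 + 1.1608·76 + 0.1166·84 + 0.1196·28 + 0.1710·75 + 0.0707·93 + 0.1661·16 + 0.1542·14 = 142.3528
  x_2 = 0.1639·85 + 0.1699·76 + 1.0967·84 + 0.0815·28 + 0.1643·75 + 0.0705·93 + 0.1265·16 + 0.1226·14 = 143.8666
  x_3 = 0.1871·85 + 0.1359·76 + 0.1189·84 + 1.1176·28 + 0.1139·75 + 0.1048·93 + 0.1399·16 + 0.1344·14 = 89.9198
  x_4 = 0.1763·85 + 0.1180·76 + 0.1317·84 + 0.0751·28 + 1.1687·75 + 0.1076·93 + 0.1323·16 + 0.1680·14 = 139.2480
  x_5 = 0.1445·85 + 0.1678·76 + 0.1154·84 + 0.1586·28 + 0.1506·75 + 1.0844·93 + 0.1653·16 + 0.1298·14 = 155.7825
  x_6 = 0.1788·85 + 0.1124·76 + 0.1434·84 + 0.1117·28 + 0.0785·75 + 0.0821·93 + 1.1145·16 + 0.1479·14 = 72.3421
  x_7 = 0.1263·85 + 0.1888·76 + 0.1514·84 + 0.0841·28 + 0.1403·75 + 0.1566·93 + 0.1851·16 + 1.1758·14 = 84.6672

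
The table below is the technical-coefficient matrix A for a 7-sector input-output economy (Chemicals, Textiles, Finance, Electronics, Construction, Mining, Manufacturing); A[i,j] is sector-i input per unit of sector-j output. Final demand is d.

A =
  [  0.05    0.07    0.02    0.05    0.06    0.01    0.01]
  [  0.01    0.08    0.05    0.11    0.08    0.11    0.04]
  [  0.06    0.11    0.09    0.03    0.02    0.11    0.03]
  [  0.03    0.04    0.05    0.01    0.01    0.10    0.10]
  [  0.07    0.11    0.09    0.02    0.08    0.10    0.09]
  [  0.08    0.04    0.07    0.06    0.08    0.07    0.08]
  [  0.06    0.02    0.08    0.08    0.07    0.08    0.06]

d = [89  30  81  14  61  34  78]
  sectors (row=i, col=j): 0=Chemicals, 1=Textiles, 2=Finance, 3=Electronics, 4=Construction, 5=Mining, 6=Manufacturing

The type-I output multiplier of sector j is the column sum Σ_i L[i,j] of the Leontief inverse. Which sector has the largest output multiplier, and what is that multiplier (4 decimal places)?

Form M = I − A:
  [  0.95   -0.07   -0.02   -0.05   -0.06   -0.01   -0.01]
  [ -0.01    0.92   -0.05   -0.11   -0.08   -0.11   -0.04]
  [ -0.06   -0.11    0.91   -0.03   -0.02   -0.11   -0.03]
  [ -0.03   -0.04   -0.05    0.99   -0.01   -0.10   -0.10]
  [ -0.07   -0.11   -0.09   -0.02    0.92   -0.10   -0.09]
  [ -0.08   -0.04   -0.07   -0.06   -0.08    0.93   -0.08]
  [ -0.06   -0.02   -0.08   -0.08   -0.07   -0.08    0.94]
Leontief inverse L = M⁻¹:
  [  1.0724    0.1043    0.0494    0.0752    0.0882    0.0506    0.0382]
  [  0.0551    1.1365    0.1079    0.1541    0.1301    0.1867    0.0971]
  [  0.1008    0.1648    1.1412    0.0761    0.0676    0.1774    0.0742]
  [  0.0642    0.0764    0.0912    1.0456    0.0475    0.1497    0.1354]
  [  0.1233    0.1793    0.1569    0.0771    1.1421    0.1849    0.1472]
  [  0.1259    0.0969    0.1256    0.1031    0.1294    1.1391    0.1298]
  [  0.1036    0.0730    0.1327    0.1180    0.1143    0.1457    1.1082]
Total output x = L · d:
  x_0 = 1.0724·89 + 0.1043·30 + 0.0494·81 + 0.0752·14 + 0.0882·61 + 0.0506·34 + 0.0382·78 = 113.7048
  x_1 = 0.0551·89 + 1.1365·30 + 0.1079·81 + 0.1541·14 + 0.1301·61 + 0.1867·34 + 0.0971·78 = 71.7530
  x_2 = 0.1008·89 + 0.1648·30 + 1.1412·81 + 0.0761·14 + 0.0676·61 + 0.1774·34 + 0.0742·78 = 123.3632
  x_3 = 0.0642·89 + 0.0764·30 + 0.0912·81 + 1.0456·14 + 0.0475·61 + 0.1497·34 + 0.1354·78 = 48.5748
  x_4 = 0.1233·89 + 0.1793·30 + 0.1569·81 + 0.0771·14 + 1.1421·61 + 0.1849·34 + 0.1472·78 = 117.5745
  x_5 = 0.1259·89 + 0.0969·30 + 0.1256·81 + 0.1031·14 + 0.1294·61 + 1.1391·34 + 0.1298·78 = 82.4688
  x_6 = 0.1036·89 + 0.0730·30 + 0.1327·81 + 0.1180·14 + 0.1143·61 + 0.1457·34 + 1.1082·78 = 122.1703
Output multipliers (column sums of L):
  Chemicals: 1.6452
  Textiles: 1.8312
  Finance: 1.8049
  Electronics: 1.6492
  Construction: 1.7192
  Mining: 2.0340
  Manufacturing: 1.7300

Mining (2.0340)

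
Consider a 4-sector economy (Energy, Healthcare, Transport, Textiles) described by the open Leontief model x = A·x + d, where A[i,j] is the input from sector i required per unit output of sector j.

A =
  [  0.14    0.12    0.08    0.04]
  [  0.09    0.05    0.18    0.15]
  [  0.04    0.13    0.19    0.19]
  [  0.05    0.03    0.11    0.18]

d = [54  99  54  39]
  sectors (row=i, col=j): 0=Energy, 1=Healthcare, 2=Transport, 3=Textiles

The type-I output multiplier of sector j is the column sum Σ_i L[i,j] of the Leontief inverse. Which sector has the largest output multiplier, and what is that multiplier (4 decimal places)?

Textiles (2.0531)

Form M = I − A:
  [  0.86   -0.12   -0.08   -0.04]
  [ -0.09    0.95   -0.18   -0.15]
  [ -0.04   -0.13    0.81   -0.19]
  [ -0.05   -0.03   -0.11    0.82]
Leontief inverse L = M⁻¹:
  [  1.1974    0.1795    0.1761    0.1321]
  [  0.1478    1.1216    0.3022    0.2824]
  [  0.1045    0.2076    1.3390    0.3533]
  [  0.0924    0.0798    0.2014    1.2853]
Total output x = L · d:
  x_0 = 1.1974·54 + 0.1795·99 + 0.1761·54 + 0.1321·39 = 97.0941
  x_1 = 0.1478·54 + 1.1216·99 + 0.3022·54 + 0.2824·39 = 146.3519
  x_2 = 0.1045·54 + 0.2076·99 + 1.3390·54 + 0.3533·39 = 112.2842
  x_3 = 0.0924·54 + 0.0798·99 + 0.2014·54 + 1.2853·39 = 73.8982
Output multipliers (column sums of L):
  Energy: 1.5423
  Healthcare: 1.5885
  Transport: 2.0187
  Textiles: 2.0531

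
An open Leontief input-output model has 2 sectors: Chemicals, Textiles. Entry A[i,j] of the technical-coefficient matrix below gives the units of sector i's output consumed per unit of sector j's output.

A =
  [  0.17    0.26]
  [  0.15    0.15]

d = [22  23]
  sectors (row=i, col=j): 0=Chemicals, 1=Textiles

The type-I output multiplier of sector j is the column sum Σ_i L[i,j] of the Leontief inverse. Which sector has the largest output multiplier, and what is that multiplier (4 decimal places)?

Textiles (1.6354)

Form M = I − A:
  [  0.83   -0.26]
  [ -0.15    0.85]
Leontief inverse L = M⁻¹:
  [  1.2753    0.3901]
  [  0.2251    1.2453]
Total output x = L · d:
  x_0 = 1.2753·22 + 0.3901·23 = 37.0293
  x_1 = 0.2251·22 + 1.2453·23 = 33.5934
Output multipliers (column sums of L):
  Chemicals: 1.5004
  Textiles: 1.6354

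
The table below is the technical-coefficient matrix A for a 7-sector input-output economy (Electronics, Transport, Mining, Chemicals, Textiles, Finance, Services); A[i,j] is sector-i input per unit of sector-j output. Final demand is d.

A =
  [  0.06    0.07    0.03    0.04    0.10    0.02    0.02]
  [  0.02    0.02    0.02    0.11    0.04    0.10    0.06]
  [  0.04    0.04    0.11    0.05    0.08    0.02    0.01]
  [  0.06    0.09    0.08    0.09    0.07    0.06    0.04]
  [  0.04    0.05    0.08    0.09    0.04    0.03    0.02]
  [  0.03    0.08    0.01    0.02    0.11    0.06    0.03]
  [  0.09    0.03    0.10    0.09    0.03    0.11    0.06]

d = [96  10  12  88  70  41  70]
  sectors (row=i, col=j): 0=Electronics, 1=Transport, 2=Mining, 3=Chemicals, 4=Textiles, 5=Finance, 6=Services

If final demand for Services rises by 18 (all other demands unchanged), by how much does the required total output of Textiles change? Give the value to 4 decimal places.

Form M = I − A:
  [  0.94   -0.07   -0.03   -0.04   -0.10   -0.02   -0.02]
  [ -0.02    0.98   -0.02   -0.11   -0.04   -0.10   -0.06]
  [ -0.04   -0.04    0.89   -0.05   -0.08   -0.02   -0.01]
  [ -0.06   -0.09   -0.08    0.91   -0.07   -0.06   -0.04]
  [ -0.04   -0.05   -0.08   -0.09    0.96   -0.03   -0.02]
  [ -0.03   -0.08   -0.01   -0.02   -0.11    0.94   -0.03]
  [ -0.09   -0.03   -0.10   -0.09   -0.03   -0.11    0.94]
Leontief inverse L = M⁻¹:
  [  1.0848    0.0996    0.0631    0.0814    0.1351    0.0490    0.0380]
  [  0.0505    1.0583    0.0575    0.1527    0.0835    0.1369    0.0819]
  [  0.0651    0.0704    1.1495    0.0898    0.1181    0.0459    0.0259]
  [  0.0966    0.1345    0.1293    1.1477    0.1241    0.1041    0.0668]
  [  0.0667    0.0828    0.1179    0.1313    1.0796    0.0601    0.0384]
  [  0.0536    0.1091    0.0405    0.0609    0.1446    1.0917    0.0490]
  [  0.1301    0.0791    0.1510    0.1434    0.0914    0.1536    1.0862]
Total output x = L · d:
  x_0 = 1.0848·96 + 0.0996·10 + 0.0631·12 + 0.0814·88 + 0.1351·70 + 0.0490·41 + 0.0380·70 = 127.1824
  x_1 = 0.0505·96 + 1.0583·10 + 0.0575·12 + 0.1527·88 + 0.0835·70 + 0.1369·41 + 0.0819·70 = 46.7421
  x_2 = 0.0651·96 + 0.0704·10 + 1.1495·12 + 0.0898·88 + 0.1181·70 + 0.0459·41 + 0.0259·70 = 40.6106
  x_3 = 0.0966·96 + 0.1345·10 + 0.1293·12 + 1.1477·88 + 0.1241·70 + 0.1041·41 + 0.0668·70 = 130.8050
  x_4 = 0.0667·96 + 0.0828·10 + 0.1179·12 + 0.1313·88 + 1.0796·70 + 0.0601·41 + 0.0384·70 = 100.9233
  x_5 = 0.0536·96 + 0.1091·10 + 0.0405·12 + 0.0609·88 + 0.1446·70 + 1.0917·41 + 0.0490·70 = 70.3955
  x_6 = 0.1301·96 + 0.0791·10 + 0.1510·12 + 0.1434·88 + 0.0914·70 + 0.1536·41 + 1.0862·70 = 116.4398
Δx_4 = L[4,6] · Δd_6 = 0.0384 · 18 = 0.6918

0.6918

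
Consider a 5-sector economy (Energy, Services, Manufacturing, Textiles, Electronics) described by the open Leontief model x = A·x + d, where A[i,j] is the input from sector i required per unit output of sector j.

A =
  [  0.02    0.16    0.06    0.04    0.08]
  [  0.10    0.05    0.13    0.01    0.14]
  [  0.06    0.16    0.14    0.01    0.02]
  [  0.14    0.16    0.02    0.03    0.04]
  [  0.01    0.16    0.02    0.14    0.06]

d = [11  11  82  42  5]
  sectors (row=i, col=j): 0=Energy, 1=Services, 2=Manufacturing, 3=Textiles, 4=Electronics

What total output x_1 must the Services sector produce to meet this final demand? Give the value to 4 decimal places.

Form M = I − A:
  [  0.98   -0.16   -0.06   -0.04   -0.08]
  [ -0.10    0.95   -0.13   -0.01   -0.14]
  [ -0.06   -0.16    0.86   -0.01   -0.02]
  [ -0.14   -0.16   -0.02    0.97   -0.04]
  [ -0.01   -0.16   -0.02   -0.14    0.94]
Leontief inverse L = M⁻¹:
  [  1.0617    0.2310    0.1135    0.0661    0.1300]
  [  0.1372    1.1471    0.1884    0.0466    0.1885]
  [  0.1032    0.2378    1.2083    0.0294    0.0712]
  [  0.1806    0.2373    0.0753    1.0556    0.0972]
  [  0.0637    0.2381    0.0702    0.1665    1.1133]
Total output x = L · d:
  x_0 = 1.0617·11 + 0.2310·11 + 0.1135·82 + 0.0661·42 + 0.1300·5 = 26.9556
  x_1 = 0.1372·11 + 1.1471·11 + 0.1884·82 + 0.0466·42 + 0.1885·5 = 32.4793
  x_2 = 0.1032·11 + 0.2378·11 + 1.2083·82 + 0.0294·42 + 0.0712·5 = 104.4217
  x_3 = 0.1806·11 + 0.2373·11 + 0.0753·82 + 1.0556·42 + 0.0972·5 = 55.5921
  x_4 = 0.0637·11 + 0.2381·11 + 0.0702·82 + 0.1665·42 + 1.1133·5 = 21.6357

32.4793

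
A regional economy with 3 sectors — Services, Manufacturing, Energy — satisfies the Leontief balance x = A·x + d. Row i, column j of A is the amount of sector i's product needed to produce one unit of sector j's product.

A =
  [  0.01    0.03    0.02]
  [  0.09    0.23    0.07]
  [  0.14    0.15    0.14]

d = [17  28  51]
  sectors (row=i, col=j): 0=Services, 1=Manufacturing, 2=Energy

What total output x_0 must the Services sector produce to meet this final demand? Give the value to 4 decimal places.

19.9609

Form M = I − A:
  [  0.99   -0.03   -0.02]
  [ -0.09    0.77   -0.07]
  [ -0.14   -0.15    0.86]
Leontief inverse L = M⁻¹:
  [  1.0181    0.0450    0.0273]
  [  0.1362    1.3256    0.1111]
  [  0.1895    0.2385    1.1866]
Total output x = L · d:
  x_0 = 1.0181·17 + 0.0450·28 + 0.0273·51 = 19.9609
  x_1 = 0.1362·17 + 1.3256·28 + 0.1111·51 = 45.0983
  x_2 = 0.1895·17 + 0.2385·28 + 1.1866·51 = 70.4178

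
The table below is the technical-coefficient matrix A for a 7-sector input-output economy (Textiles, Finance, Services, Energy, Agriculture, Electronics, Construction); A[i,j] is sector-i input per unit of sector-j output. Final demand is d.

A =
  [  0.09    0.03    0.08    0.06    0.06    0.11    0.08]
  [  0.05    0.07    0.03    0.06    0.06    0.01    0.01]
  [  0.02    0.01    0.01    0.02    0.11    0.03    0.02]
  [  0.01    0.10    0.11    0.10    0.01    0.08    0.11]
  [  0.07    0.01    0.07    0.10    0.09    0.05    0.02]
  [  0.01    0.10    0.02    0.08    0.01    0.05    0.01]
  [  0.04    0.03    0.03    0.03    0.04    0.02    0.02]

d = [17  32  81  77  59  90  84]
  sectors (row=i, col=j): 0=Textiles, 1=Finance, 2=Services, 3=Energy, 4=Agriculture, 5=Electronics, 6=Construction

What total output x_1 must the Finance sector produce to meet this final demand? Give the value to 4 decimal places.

58.7099

Form M = I − A:
  [  0.91   -0.03   -0.08   -0.06   -0.06   -0.11   -0.08]
  [ -0.05    0.93   -0.03   -0.06   -0.06   -0.01   -0.01]
  [ -0.02   -0.01    0.99   -0.02   -0.11   -0.03   -0.02]
  [ -0.01   -0.10   -0.11    0.90   -0.01   -0.08   -0.11]
  [ -0.07   -0.01   -0.07   -0.10    0.91   -0.05   -0.02]
  [ -0.01   -0.10   -0.02   -0.08   -0.01    0.95   -0.01]
  [ -0.04   -0.03   -0.03   -0.03   -0.04   -0.02    0.98]
Leontief inverse L = M⁻¹:
  [  1.1208    0.0702    0.1185    0.1103    0.1006    0.1512    0.1106]
  [  0.0707    1.0937    0.0569    0.0926    0.0864    0.0345    0.0306]
  [  0.0366    0.0250    1.0303    0.0470    0.1311    0.0486    0.0327]
  [  0.0347    0.1430    0.1444    1.1462    0.0491    0.1121    0.1380]
  [  0.0962    0.0432    0.1083    0.1463    1.1260    0.0877    0.0508]
  [  0.0245    0.1294    0.0427    0.1105    0.0295    1.0696    0.0281]
  [  0.0545    0.0459    0.0478    0.0521    0.0588    0.0376    1.0337]
Total output x = L · d:
  x_0 = 1.1208·17 + 0.0702·32 + 0.1185·81 + 0.1103·77 + 0.1006·59 + 0.1512·90 + 0.1106·84 = 68.2249
  x_1 = 0.0707·17 + 1.0937·32 + 0.0569·81 + 0.0926·77 + 0.0864·59 + 0.0345·90 + 0.0306·84 = 58.7099
  x_2 = 0.0366·17 + 0.0250·32 + 1.0303·81 + 0.0470·77 + 0.1311·59 + 0.0486·90 + 0.0327·84 = 103.3453
  x_3 = 0.0347·17 + 0.1430·32 + 0.1444·81 + 1.1462·77 + 0.0491·59 + 0.1121·90 + 0.1380·84 = 129.6949
  x_4 = 0.0962·17 + 0.0432·32 + 0.1083·81 + 0.1463·77 + 1.1260·59 + 0.0877·90 + 0.0508·84 = 101.6380
  x_5 = 0.0245·17 + 0.1294·32 + 0.0427·81 + 0.1105·77 + 0.0295·59 + 1.0696·90 + 0.0281·84 = 116.8966
  x_6 = 0.0545·17 + 0.0459·32 + 0.0478·81 + 0.0521·77 + 0.0588·59 + 0.0376·90 + 1.0337·84 = 103.9642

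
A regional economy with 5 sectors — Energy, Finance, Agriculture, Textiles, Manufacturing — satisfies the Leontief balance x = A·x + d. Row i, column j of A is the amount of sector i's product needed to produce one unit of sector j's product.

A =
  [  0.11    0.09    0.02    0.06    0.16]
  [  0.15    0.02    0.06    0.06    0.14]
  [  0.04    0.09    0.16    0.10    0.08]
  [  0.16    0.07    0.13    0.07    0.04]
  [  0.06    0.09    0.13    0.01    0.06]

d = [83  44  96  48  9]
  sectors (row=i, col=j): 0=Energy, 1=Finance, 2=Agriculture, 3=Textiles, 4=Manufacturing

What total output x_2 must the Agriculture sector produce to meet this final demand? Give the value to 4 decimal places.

145.6032

Form M = I − A:
  [  0.89   -0.09   -0.02   -0.06   -0.16]
  [ -0.15    0.98   -0.06   -0.06   -0.14]
  [ -0.04   -0.09    0.84   -0.10   -0.08]
  [ -0.16   -0.07   -0.13    0.93   -0.04]
  [ -0.06   -0.09   -0.13   -0.01    0.94]
Leontief inverse L = M⁻¹:
  [  1.1857    0.1458    0.0903    0.0981    0.2354]
  [  0.2202    1.0794    0.1309    0.1002    0.2137]
  [  0.1200    0.1513    1.2521    0.1538    0.1561]
  [  0.2423    0.1333    0.2087    1.1233    0.1267]
  [  0.1159    0.1350    0.1937    0.0491    1.1222]
Total output x = L · d:
  x_0 = 1.1857·83 + 0.1458·44 + 0.0903·96 + 0.0981·48 + 0.2354·9 = 120.3276
  x_1 = 0.2202·83 + 1.0794·44 + 0.1309·96 + 0.1002·48 + 0.2137·9 = 85.0772
  x_2 = 0.1200·83 + 0.1513·44 + 1.2521·96 + 0.1538·48 + 0.1561·9 = 145.6032
  x_3 = 0.2423·83 + 0.1333·44 + 0.2087·96 + 1.1233·48 + 0.1267·9 = 101.0761
  x_4 = 0.1159·83 + 0.1350·44 + 0.1937·96 + 0.0491·48 + 1.1222·9 = 46.6125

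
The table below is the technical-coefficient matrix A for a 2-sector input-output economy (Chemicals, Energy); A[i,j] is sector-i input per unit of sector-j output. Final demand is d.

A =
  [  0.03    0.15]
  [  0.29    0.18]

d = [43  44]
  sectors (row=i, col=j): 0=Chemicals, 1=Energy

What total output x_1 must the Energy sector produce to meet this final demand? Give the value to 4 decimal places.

Form M = I − A:
  [  0.97   -0.15]
  [ -0.29    0.82]
Leontief inverse L = M⁻¹:
  [  1.0906    0.1995]
  [  0.3857    1.2901]
Total output x = L · d:
  x_0 = 1.0906·43 + 0.1995·44 = 55.6723
  x_1 = 0.3857·43 + 1.2901·44 = 73.3475

73.3475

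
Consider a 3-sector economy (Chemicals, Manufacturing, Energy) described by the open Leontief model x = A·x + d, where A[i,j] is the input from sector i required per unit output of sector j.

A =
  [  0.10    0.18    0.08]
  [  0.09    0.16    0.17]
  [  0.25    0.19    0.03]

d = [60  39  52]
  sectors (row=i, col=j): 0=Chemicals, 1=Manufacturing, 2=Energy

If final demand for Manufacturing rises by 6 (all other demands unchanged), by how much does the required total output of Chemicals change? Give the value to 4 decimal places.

1.7184

Form M = I − A:
  [  0.90   -0.18   -0.08]
  [ -0.09    0.84   -0.17]
  [ -0.25   -0.19    0.97]
Leontief inverse L = M⁻¹:
  [  1.1807    0.2864    0.1476]
  [  0.1959    1.2871    0.2417]
  [  0.3427    0.3259    1.1163]
Total output x = L · d:
  x_0 = 1.1807·60 + 0.2864·39 + 0.1476·52 = 89.6879
  x_1 = 0.1959·60 + 1.2871·39 + 0.2417·52 = 74.5195
  x_2 = 0.3427·60 + 0.3259·39 + 1.1163·52 = 91.3203
Δx_0 = L[0,1] · Δd_1 = 0.2864 · 6 = 1.7184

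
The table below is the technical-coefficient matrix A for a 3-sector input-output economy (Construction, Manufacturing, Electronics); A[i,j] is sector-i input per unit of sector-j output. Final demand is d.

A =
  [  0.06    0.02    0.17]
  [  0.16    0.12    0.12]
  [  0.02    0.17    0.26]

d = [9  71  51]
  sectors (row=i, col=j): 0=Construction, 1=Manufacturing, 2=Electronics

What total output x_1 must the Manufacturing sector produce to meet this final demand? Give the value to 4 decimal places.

Form M = I − A:
  [  0.94   -0.02   -0.17]
  [ -0.16    0.88   -0.12]
  [ -0.02   -0.17    0.74]
Leontief inverse L = M⁻¹:
  [  1.0821    0.0750    0.2608]
  [  0.2072    1.1875    0.2402]
  [  0.0769    0.2748    1.4136]
Total output x = L · d:
  x_0 = 1.0821·9 + 0.0750·71 + 0.2608·51 = 28.3605
  x_1 = 0.2072·9 + 1.1875·71 + 0.2402·51 = 98.4241
  x_2 = 0.0769·9 + 0.2748·71 + 1.4136·51 = 92.2964

98.4241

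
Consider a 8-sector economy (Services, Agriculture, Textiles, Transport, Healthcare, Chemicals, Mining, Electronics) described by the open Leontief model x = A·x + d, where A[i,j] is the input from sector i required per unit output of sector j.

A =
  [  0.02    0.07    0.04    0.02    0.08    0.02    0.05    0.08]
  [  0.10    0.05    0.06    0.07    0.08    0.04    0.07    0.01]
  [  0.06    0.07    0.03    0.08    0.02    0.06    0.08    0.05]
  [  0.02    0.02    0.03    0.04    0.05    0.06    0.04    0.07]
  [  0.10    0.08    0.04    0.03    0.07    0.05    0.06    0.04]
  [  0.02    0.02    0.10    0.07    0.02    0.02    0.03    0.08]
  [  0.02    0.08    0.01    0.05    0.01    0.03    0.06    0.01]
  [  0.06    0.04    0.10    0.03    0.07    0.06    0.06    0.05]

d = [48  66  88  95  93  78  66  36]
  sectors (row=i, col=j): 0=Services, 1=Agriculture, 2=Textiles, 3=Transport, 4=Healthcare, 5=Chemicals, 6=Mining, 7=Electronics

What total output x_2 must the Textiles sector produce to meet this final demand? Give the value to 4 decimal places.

139.8801

Form M = I − A:
  [  0.98   -0.07   -0.04   -0.02   -0.08   -0.02   -0.05   -0.08]
  [ -0.10    0.95   -0.06   -0.07   -0.08   -0.04   -0.07   -0.01]
  [ -0.06   -0.07    0.97   -0.08   -0.02   -0.06   -0.08   -0.05]
  [ -0.02   -0.02   -0.03    0.96   -0.05   -0.06   -0.04   -0.07]
  [ -0.10   -0.08   -0.04   -0.03    0.93   -0.05   -0.06   -0.04]
  [ -0.02   -0.02   -0.10   -0.07   -0.02    0.98   -0.03   -0.08]
  [ -0.02   -0.08   -0.01   -0.05   -0.01   -0.03    0.94   -0.01]
  [ -0.06   -0.04   -0.10   -0.03   -0.07   -0.06   -0.06    0.95]
Leontief inverse L = M⁻¹:
  [  1.0580    0.1071    0.0736    0.0511    0.1147    0.0488    0.0884    0.1077]
  [  0.1389    1.0955    0.0955    0.1073    0.1205    0.0726    0.1148    0.0486]
  [  0.0940    0.1084    1.0668    0.1161    0.0562    0.0905    0.1207    0.0850]
  [  0.0474    0.0487    0.0605    1.0665    0.0768    0.0840    0.0705    0.0973]
  [  0.1410    0.1251    0.0789    0.0672    1.1122    0.0816    0.1049    0.0771]
  [  0.0497    0.0517    0.1305    0.1005    0.0485    1.0489    0.0655    0.1101]
  [  0.0420    0.1031    0.0307    0.0728    0.0319    0.0480    1.0848    0.0284]
  [  0.1002    0.0848    0.1389    0.0695    0.1077    0.0936    0.1057    1.0879]
Total output x = L · d:
  x_0 = 1.0580·48 + 0.1071·66 + 0.0736·88 + 0.0511·95 + 0.1147·93 + 0.0488·78 + 0.0884·66 + 0.1077·36 = 93.3662
  x_1 = 0.1389·48 + 1.0955·66 + 0.0955·88 + 0.1073·95 + 0.1205·93 + 0.0726·78 + 0.1148·66 + 0.0486·36 = 123.7526
  x_2 = 0.0940·48 + 0.1084·66 + 1.0668·88 + 0.1161·95 + 0.0562·93 + 0.0905·78 + 0.1207·66 + 0.0850·36 = 139.8801
  x_3 = 0.0474·48 + 0.0487·66 + 0.0605·88 + 1.0665·95 + 0.0768·93 + 0.0840·78 + 0.0705·66 + 0.0973·36 = 133.9769
  x_4 = 0.1410·48 + 0.1251·66 + 0.0789·88 + 0.0672·95 + 1.1122·93 + 0.0816·78 + 0.1049·66 + 0.0771·36 = 147.8476
  x_5 = 0.0497·48 + 0.0517·66 + 0.1305·88 + 0.1005·95 + 0.0485·93 + 1.0489·78 + 0.0655·66 + 0.1101·36 = 121.4438
  x_6 = 0.0420·48 + 0.1031·66 + 0.0307·88 + 0.0728·95 + 0.0319·93 + 0.0480·78 + 1.0848·66 + 0.0284·36 = 97.7808
  x_7 = 0.1002·48 + 0.0848·66 + 0.1389·88 + 0.0695·95 + 0.1077·93 + 0.0936·78 + 0.1057·66 + 1.0879·36 = 92.6971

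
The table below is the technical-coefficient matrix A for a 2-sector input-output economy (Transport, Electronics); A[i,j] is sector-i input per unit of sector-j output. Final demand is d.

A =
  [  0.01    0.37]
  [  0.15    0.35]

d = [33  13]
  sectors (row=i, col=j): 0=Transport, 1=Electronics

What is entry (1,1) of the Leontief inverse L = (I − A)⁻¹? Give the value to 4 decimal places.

Form M = I − A:
  [  0.99   -0.37]
  [ -0.15    0.65]
Leontief inverse L = M⁻¹:
  [  1.1054    0.6293]
  [  0.2551    1.6837]
Total output x = L · d:
  x_0 = 1.1054·33 + 0.6293·13 = 44.6599
  x_1 = 0.2551·33 + 1.6837·13 = 30.3061

L[1,1] = 1.6837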